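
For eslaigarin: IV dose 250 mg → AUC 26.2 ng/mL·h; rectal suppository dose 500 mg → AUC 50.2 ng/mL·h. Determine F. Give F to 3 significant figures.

F = 0.958

F = (AUC_ev / D_ev) / (AUC_iv / D_iv)
  = (50.2/500) / (26.2/250)
  = 0.1004 / 0.1048 = 0.9580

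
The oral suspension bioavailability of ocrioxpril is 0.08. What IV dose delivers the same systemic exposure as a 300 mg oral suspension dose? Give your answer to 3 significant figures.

Systemic exposure from an extravascular dose = F × D_ev, so the equivalent IV dose is F × D_ev.
D_iv = F × D_ev = 0.08 × 300 = 24 mg

D_iv = 24.0 mg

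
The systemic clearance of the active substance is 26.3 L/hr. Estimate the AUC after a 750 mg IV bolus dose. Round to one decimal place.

AUC_0→∞ = Dose_iv / CL
        = 750 / 26.3 = 28.5171 mg/L·hr

AUC = 28.5 mg/L·hr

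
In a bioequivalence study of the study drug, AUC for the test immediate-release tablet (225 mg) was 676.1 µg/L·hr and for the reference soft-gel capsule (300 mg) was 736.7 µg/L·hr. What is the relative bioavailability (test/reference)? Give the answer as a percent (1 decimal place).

F_rel = 122.4%

F_rel = (AUC_test/D_test) / (AUC_ref/D_ref)
      = (676.1/225) / (736.7/300)
      = 3.00489 / 2.45567 = 1.2237 = 122.37%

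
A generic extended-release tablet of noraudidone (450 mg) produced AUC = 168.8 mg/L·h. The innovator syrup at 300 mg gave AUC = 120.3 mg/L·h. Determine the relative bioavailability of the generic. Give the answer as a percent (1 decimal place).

F_rel = 93.5%

F_rel = (AUC_test/D_test) / (AUC_ref/D_ref)
      = (168.8/450) / (120.3/300)
      = 0.375111 / 0.401 = 0.9354 = 93.54%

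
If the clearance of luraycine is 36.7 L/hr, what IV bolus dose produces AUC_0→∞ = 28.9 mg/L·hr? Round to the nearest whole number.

Dose_iv = CL × AUC_0→∞
     = 36.7 × 28.9 = 1060.63 mg

Dose = 1061 mg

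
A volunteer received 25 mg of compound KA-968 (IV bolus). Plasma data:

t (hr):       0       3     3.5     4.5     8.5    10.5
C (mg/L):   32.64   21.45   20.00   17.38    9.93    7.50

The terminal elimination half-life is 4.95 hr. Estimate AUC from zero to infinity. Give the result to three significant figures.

AUC = 236 mg/L·hr

Trapezoidal AUC_0→10.5:
  [0→3]: (32.64+21.45)/2 × 3 = 81.135
  [3→3.5]: (21.45+20.00)/2 × 0.5 = 10.3625
  [3.5→4.5]: (20.00+17.38)/2 × 1 = 18.69
  [4.5→8.5]: (17.38+9.93)/2 × 4 = 54.62
  [8.5→10.5]: (9.93+7.50)/2 × 2 = 17.43
  Sum = 182.2375 mg/L·hr
k_e = ln2 / t½ = 0.693147 / 4.95 = 0.1400 hr^-1
Extrapolated tail: C_last / k_e = 7.50 / 0.14 = 53.571
AUC_0→∞ = 182.2375 + 53.571 = 235.8085 mg/L·hr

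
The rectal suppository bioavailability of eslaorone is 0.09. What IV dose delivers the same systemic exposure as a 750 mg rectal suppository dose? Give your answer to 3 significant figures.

Systemic exposure from an extravascular dose = F × D_ev, so the equivalent IV dose is F × D_ev.
D_iv = F × D_ev = 0.09 × 750 = 67.5 mg

D_iv = 67.5 mg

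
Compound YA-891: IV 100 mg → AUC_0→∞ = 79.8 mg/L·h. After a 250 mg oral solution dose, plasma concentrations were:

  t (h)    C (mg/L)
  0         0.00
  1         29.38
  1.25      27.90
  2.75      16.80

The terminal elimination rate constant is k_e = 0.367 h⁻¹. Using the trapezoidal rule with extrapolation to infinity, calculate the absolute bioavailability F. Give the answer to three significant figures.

F = 0.507

Trapezoidal AUC_0→2.75 (oral solution):
  [0→1]: (0.00+29.38)/2 × 1 = 14.69
  [1→1.25]: (29.38+27.90)/2 × 0.25 = 7.16
  [1.25→2.75]: (27.90+16.80)/2 × 1.5 = 33.525
  Sum = 55.375 mg/L·h
Tail: C_last/k_e = 16.80/0.367 = 45.777
AUC_0→∞ (oral solution) = 55.375 + 45.777 = 101.152 mg/L·h
F = (AUC_ev/D_ev)/(AUC_iv/D_iv) = (101.152/250)/(79.8/100) = 0.404608/0.798 = 0.5070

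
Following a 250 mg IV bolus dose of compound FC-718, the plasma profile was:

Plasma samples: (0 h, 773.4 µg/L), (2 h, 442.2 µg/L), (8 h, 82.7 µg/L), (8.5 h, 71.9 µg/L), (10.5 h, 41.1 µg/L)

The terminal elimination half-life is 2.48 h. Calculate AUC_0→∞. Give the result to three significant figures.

Trapezoidal AUC_0→10.5:
  [0→2]: (773.4+442.2)/2 × 2 = 1215.6
  [2→8]: (442.2+82.7)/2 × 6 = 1574.7
  [8→8.5]: (82.7+71.9)/2 × 0.5 = 38.65
  [8.5→10.5]: (71.9+41.1)/2 × 2 = 113.0
  Sum = 2941.95 µg/L·h
k_e = ln2 / t½ = 0.693147 / 2.48 = 0.2795 h^-1
Extrapolated tail: C_last / k_e = 41.1 / 0.2795 = 147.048
AUC_0→∞ = 2941.95 + 147.048 = 3088.998 µg/L·h

AUC = 3090 µg/L·h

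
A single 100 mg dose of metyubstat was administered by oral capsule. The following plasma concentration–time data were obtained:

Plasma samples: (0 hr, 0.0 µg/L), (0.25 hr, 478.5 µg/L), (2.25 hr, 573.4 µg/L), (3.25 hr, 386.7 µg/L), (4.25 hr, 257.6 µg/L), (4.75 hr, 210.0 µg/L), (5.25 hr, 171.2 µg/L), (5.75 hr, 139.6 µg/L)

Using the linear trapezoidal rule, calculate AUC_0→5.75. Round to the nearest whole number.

AUC = 2204 µg/L·hr

Trapezoidal AUC_0→5.75:
  [0→0.25]: (0.0+478.5)/2 × 0.25 = 59.8125
  [0.25→2.25]: (478.5+573.4)/2 × 2 = 1051.9
  [2.25→3.25]: (573.4+386.7)/2 × 1 = 480.05
  [3.25→4.25]: (386.7+257.6)/2 × 1 = 322.15
  [4.25→4.75]: (257.6+210.0)/2 × 0.5 = 116.9
  [4.75→5.25]: (210.0+171.2)/2 × 0.5 = 95.3
  [5.25→5.75]: (171.2+139.6)/2 × 0.5 = 77.7
  Sum = 2203.8125 µg/L·hr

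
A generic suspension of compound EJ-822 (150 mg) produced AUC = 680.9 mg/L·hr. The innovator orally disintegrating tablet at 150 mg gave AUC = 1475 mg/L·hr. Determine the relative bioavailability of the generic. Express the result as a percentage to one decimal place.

F_rel = (AUC_test/D_test) / (AUC_ref/D_ref)
      = (680.9/150) / (1475/150)
      = 4.53933 / 9.83333 = 0.4616 = 46.16%

F_rel = 46.2%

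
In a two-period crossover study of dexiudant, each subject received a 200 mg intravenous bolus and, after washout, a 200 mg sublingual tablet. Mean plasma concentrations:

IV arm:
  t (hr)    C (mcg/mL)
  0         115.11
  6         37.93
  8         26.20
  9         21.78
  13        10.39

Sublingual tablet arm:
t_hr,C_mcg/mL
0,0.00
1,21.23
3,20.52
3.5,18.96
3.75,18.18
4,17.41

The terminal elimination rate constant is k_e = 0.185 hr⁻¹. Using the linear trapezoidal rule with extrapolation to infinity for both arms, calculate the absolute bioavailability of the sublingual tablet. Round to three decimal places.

Trapezoidal AUC_0→13 (IV):
  [0→6]: (115.11+37.93)/2 × 6 = 459.12
  [6→8]: (37.93+26.20)/2 × 2 = 64.13
  [8→9]: (26.20+21.78)/2 × 1 = 23.99
  [9→13]: (21.78+10.39)/2 × 4 = 64.34
  Sum = 611.58 mcg/mL·hr
IV tail: 10.39/0.185 = 56.162; AUC_iv,0→∞ = 611.58 + 56.162 = 667.742 mcg/mL·hr
Trapezoidal AUC_0→4 (sublingual tablet):
  [0→1]: (0.00+21.23)/2 × 1 = 10.615
  [1→3]: (21.23+20.52)/2 × 2 = 41.75
  [3→3.5]: (20.52+18.96)/2 × 0.5 = 9.87
  [3.5→3.75]: (18.96+18.18)/2 × 0.25 = 4.6425
  [3.75→4]: (18.18+17.41)/2 × 0.25 = 4.44875
  Sum = 71.32625 mcg/mL·hr
sublingual tablet tail: 17.41/0.185 = 94.108; AUC_ev,0→∞ = 71.32625 + 94.108 = 165.43425 mcg/mL·hr
F = (AUC_ev/D_ev)/(AUC_iv/D_iv) = (165.43425/200)/(667.742/200) = 0.82717125/3.33871 = 0.2478

F = 0.248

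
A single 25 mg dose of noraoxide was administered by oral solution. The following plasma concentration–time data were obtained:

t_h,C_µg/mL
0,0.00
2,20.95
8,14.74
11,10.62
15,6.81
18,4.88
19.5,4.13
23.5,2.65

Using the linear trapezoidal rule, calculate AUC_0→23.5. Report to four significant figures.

AUC = 238.8 µg/mL·h

Trapezoidal AUC_0→23.5:
  [0→2]: (0.00+20.95)/2 × 2 = 20.95
  [2→8]: (20.95+14.74)/2 × 6 = 107.07
  [8→11]: (14.74+10.62)/2 × 3 = 38.04
  [11→15]: (10.62+6.81)/2 × 4 = 34.86
  [15→18]: (6.81+4.88)/2 × 3 = 17.535
  [18→19.5]: (4.88+4.13)/2 × 1.5 = 6.7575
  [19.5→23.5]: (4.13+2.65)/2 × 4 = 13.56
  Sum = 238.7725 µg/mL·h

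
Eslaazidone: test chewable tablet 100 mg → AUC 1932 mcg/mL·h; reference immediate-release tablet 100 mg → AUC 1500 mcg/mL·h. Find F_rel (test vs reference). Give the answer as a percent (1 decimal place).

F_rel = 128.8%

F_rel = (AUC_test/D_test) / (AUC_ref/D_ref)
      = (1932/100) / (1500/100)
      = 19.32 / 15 = 1.2880 = 128.80%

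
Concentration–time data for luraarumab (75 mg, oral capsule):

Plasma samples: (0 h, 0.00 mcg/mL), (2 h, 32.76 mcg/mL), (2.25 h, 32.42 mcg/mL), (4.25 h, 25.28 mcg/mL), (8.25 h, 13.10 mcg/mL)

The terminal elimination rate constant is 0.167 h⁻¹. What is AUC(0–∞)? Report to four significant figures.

AUC = 253.8 mcg/mL·h

Trapezoidal AUC_0→8.25:
  [0→2]: (0.00+32.76)/2 × 2 = 32.76
  [2→2.25]: (32.76+32.42)/2 × 0.25 = 8.1475
  [2.25→4.25]: (32.42+25.28)/2 × 2 = 57.7
  [4.25→8.25]: (25.28+13.10)/2 × 4 = 76.76
  Sum = 175.3675 mcg/mL·h
Extrapolated tail: C_last / k_e = 13.10 / 0.167 = 78.443
AUC_0→∞ = 175.3675 + 78.443 = 253.8105 mcg/mL·h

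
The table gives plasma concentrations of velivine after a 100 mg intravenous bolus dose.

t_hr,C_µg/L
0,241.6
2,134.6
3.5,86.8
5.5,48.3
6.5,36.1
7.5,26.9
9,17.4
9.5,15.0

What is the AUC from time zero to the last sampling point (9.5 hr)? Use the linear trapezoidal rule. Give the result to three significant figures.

AUC = 792 µg/L·hr

Trapezoidal AUC_0→9.5:
  [0→2]: (241.6+134.6)/2 × 2 = 376.2
  [2→3.5]: (134.6+86.8)/2 × 1.5 = 166.05
  [3.5→5.5]: (86.8+48.3)/2 × 2 = 135.1
  [5.5→6.5]: (48.3+36.1)/2 × 1 = 42.2
  [6.5→7.5]: (36.1+26.9)/2 × 1 = 31.5
  [7.5→9]: (26.9+17.4)/2 × 1.5 = 33.225
  [9→9.5]: (17.4+15.0)/2 × 0.5 = 8.1
  Sum = 792.375 µg/L·hr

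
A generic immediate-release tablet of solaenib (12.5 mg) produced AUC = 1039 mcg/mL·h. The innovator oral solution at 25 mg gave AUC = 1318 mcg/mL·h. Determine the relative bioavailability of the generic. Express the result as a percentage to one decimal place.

F_rel = 157.7%

F_rel = (AUC_test/D_test) / (AUC_ref/D_ref)
      = (1039/12.5) / (1318/25)
      = 83.12 / 52.72 = 1.5766 = 157.66%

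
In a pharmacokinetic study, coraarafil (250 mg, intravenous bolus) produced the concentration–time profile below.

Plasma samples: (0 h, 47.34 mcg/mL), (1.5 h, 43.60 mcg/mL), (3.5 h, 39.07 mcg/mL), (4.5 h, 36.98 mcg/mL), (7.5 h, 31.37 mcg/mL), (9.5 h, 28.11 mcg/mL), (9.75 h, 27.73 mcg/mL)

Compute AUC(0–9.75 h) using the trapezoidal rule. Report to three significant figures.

AUC = 358 mcg/mL·h

Trapezoidal AUC_0→9.75:
  [0→1.5]: (47.34+43.60)/2 × 1.5 = 68.205
  [1.5→3.5]: (43.60+39.07)/2 × 2 = 82.67
  [3.5→4.5]: (39.07+36.98)/2 × 1 = 38.025
  [4.5→7.5]: (36.98+31.37)/2 × 3 = 102.525
  [7.5→9.5]: (31.37+28.11)/2 × 2 = 59.48
  [9.5→9.75]: (28.11+27.73)/2 × 0.25 = 6.98
  Sum = 357.885 mcg/mL·h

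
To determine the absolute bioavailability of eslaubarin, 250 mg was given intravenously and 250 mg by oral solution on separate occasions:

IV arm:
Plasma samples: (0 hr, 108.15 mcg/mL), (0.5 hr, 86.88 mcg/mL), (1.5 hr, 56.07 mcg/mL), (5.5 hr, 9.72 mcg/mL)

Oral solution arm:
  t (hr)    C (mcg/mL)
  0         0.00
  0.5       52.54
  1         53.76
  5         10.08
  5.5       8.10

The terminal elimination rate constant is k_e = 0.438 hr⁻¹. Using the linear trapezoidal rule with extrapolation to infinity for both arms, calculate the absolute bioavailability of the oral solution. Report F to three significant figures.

Trapezoidal AUC_0→5.5 (IV):
  [0→0.5]: (108.15+86.88)/2 × 0.5 = 48.7575
  [0.5→1.5]: (86.88+56.07)/2 × 1 = 71.475
  [1.5→5.5]: (56.07+9.72)/2 × 4 = 131.58
  Sum = 251.8125 mcg/mL·hr
IV tail: 9.72/0.438 = 22.192; AUC_iv,0→∞ = 251.8125 + 22.192 = 274.0045 mcg/mL·hr
Trapezoidal AUC_0→5.5 (oral solution):
  [0→0.5]: (0.00+52.54)/2 × 0.5 = 13.135
  [0.5→1]: (52.54+53.76)/2 × 0.5 = 26.575
  [1→5]: (53.76+10.08)/2 × 4 = 127.68
  [5→5.5]: (10.08+8.10)/2 × 0.5 = 4.545
  Sum = 171.935 mcg/mL·hr
oral solution tail: 8.10/0.438 = 18.493; AUC_ev,0→∞ = 171.935 + 18.493 = 190.428 mcg/mL·hr
F = (AUC_ev/D_ev)/(AUC_iv/D_iv) = (190.428/250)/(274.0045/250) = 0.761712/1.096018 = 0.6950

F = 0.695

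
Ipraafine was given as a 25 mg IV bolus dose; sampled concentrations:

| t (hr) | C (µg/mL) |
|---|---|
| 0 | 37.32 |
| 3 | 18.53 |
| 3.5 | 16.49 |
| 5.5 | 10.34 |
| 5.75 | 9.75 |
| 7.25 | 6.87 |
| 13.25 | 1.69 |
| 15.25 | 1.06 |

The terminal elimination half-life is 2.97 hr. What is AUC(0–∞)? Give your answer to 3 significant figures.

Trapezoidal AUC_0→15.25:
  [0→3]: (37.32+18.53)/2 × 3 = 83.775
  [3→3.5]: (18.53+16.49)/2 × 0.5 = 8.755
  [3.5→5.5]: (16.49+10.34)/2 × 2 = 26.83
  [5.5→5.75]: (10.34+9.75)/2 × 0.25 = 2.51125
  [5.75→7.25]: (9.75+6.87)/2 × 1.5 = 12.465
  [7.25→13.25]: (6.87+1.69)/2 × 6 = 25.68
  [13.25→15.25]: (1.69+1.06)/2 × 2 = 2.75
  Sum = 162.76625 µg/mL·hr
k_e = ln2 / t½ = 0.693147 / 2.97 = 0.2334 hr^-1
Extrapolated tail: C_last / k_e = 1.06 / 0.2334 = 4.542
AUC_0→∞ = 162.76625 + 4.542 = 167.30825 µg/mL·hr

AUC = 167 µg/mL·hr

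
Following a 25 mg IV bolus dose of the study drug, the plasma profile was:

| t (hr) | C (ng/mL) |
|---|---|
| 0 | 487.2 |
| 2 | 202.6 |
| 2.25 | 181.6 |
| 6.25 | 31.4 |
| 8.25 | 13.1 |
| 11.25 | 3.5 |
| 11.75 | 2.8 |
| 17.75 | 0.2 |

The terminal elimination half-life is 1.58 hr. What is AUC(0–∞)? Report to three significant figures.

AUC = 1240 ng/mL·hr

Trapezoidal AUC_0→17.75:
  [0→2]: (487.2+202.6)/2 × 2 = 689.8
  [2→2.25]: (202.6+181.6)/2 × 0.25 = 48.025
  [2.25→6.25]: (181.6+31.4)/2 × 4 = 426.0
  [6.25→8.25]: (31.4+13.1)/2 × 2 = 44.5
  [8.25→11.25]: (13.1+3.5)/2 × 3 = 24.9
  [11.25→11.75]: (3.5+2.8)/2 × 0.5 = 1.575
  [11.75→17.75]: (2.8+0.2)/2 × 6 = 9.0
  Sum = 1243.8 ng/mL·hr
k_e = ln2 / t½ = 0.693147 / 1.58 = 0.4387 hr^-1
Extrapolated tail: C_last / k_e = 0.2 / 0.4387 = 0.456
AUC_0→∞ = 1243.8 + 0.456 = 1244.256 ng/mL·hr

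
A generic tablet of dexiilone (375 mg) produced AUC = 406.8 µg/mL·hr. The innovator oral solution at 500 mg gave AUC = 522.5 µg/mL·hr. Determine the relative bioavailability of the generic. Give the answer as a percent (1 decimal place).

F_rel = 103.8%

F_rel = (AUC_test/D_test) / (AUC_ref/D_ref)
      = (406.8/375) / (522.5/500)
      = 1.0848 / 1.045 = 1.0381 = 103.81%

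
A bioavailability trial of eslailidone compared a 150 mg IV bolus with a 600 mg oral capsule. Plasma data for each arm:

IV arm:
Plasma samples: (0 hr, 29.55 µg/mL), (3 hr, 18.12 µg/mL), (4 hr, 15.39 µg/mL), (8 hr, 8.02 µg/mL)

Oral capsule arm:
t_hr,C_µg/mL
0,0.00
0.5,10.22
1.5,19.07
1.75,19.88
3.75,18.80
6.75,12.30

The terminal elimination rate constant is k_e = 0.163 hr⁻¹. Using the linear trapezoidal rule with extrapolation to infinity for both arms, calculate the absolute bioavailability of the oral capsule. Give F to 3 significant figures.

Trapezoidal AUC_0→8 (IV):
  [0→3]: (29.55+18.12)/2 × 3 = 71.505
  [3→4]: (18.12+15.39)/2 × 1 = 16.755
  [4→8]: (15.39+8.02)/2 × 4 = 46.82
  Sum = 135.08 µg/mL·hr
IV tail: 8.02/0.163 = 49.202; AUC_iv,0→∞ = 135.08 + 49.202 = 184.282 µg/mL·hr
Trapezoidal AUC_0→6.75 (oral capsule):
  [0→0.5]: (0.00+10.22)/2 × 0.5 = 2.555
  [0.5→1.5]: (10.22+19.07)/2 × 1 = 14.645
  [1.5→1.75]: (19.07+19.88)/2 × 0.25 = 4.86875
  [1.75→3.75]: (19.88+18.80)/2 × 2 = 38.68
  [3.75→6.75]: (18.80+12.30)/2 × 3 = 46.65
  Sum = 107.39875 µg/mL·hr
oral capsule tail: 12.30/0.163 = 75.460; AUC_ev,0→∞ = 107.39875 + 75.460 = 182.85875 µg/mL·hr
F = (AUC_ev/D_ev)/(AUC_iv/D_iv) = (182.85875/600)/(184.282/150) = 0.304765/1.22855 = 0.2481

F = 0.248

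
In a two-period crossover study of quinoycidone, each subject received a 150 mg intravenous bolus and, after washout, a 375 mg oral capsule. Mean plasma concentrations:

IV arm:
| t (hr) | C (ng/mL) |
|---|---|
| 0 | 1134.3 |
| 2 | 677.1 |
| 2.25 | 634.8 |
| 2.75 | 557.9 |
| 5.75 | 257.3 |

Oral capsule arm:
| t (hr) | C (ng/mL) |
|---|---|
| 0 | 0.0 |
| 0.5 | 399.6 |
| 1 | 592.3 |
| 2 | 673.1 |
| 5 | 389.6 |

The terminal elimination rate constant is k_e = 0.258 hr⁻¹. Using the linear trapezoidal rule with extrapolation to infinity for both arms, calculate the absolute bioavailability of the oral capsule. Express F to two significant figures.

F = 0.36

Trapezoidal AUC_0→5.75 (IV):
  [0→2]: (1134.3+677.1)/2 × 2 = 1811.4
  [2→2.25]: (677.1+634.8)/2 × 0.25 = 163.9875
  [2.25→2.75]: (634.8+557.9)/2 × 0.5 = 298.175
  [2.75→5.75]: (557.9+257.3)/2 × 3 = 1222.8
  Sum = 3496.3625 ng/mL·hr
IV tail: 257.3/0.258 = 997.287; AUC_iv,0→∞ = 3496.3625 + 997.287 = 4493.6495 ng/mL·hr
Trapezoidal AUC_0→5 (oral capsule):
  [0→0.5]: (0.0+399.6)/2 × 0.5 = 99.9
  [0.5→1]: (399.6+592.3)/2 × 0.5 = 247.975
  [1→2]: (592.3+673.1)/2 × 1 = 632.7
  [2→5]: (673.1+389.6)/2 × 3 = 1594.05
  Sum = 2574.625 ng/mL·hr
oral capsule tail: 389.6/0.258 = 1510.078; AUC_ev,0→∞ = 2574.625 + 1510.078 = 4084.703 ng/mL·hr
F = (AUC_ev/D_ev)/(AUC_iv/D_iv) = (4084.703/375)/(4493.6495/150) = 10.8925/29.9577 = 0.3636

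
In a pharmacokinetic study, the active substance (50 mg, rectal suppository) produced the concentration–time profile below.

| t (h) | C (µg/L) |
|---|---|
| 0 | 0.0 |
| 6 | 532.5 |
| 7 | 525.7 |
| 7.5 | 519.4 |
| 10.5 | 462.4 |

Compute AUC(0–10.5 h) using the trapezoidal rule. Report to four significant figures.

AUC = 3861 µg/L·h

Trapezoidal AUC_0→10.5:
  [0→6]: (0.0+532.5)/2 × 6 = 1597.5
  [6→7]: (532.5+525.7)/2 × 1 = 529.1
  [7→7.5]: (525.7+519.4)/2 × 0.5 = 261.275
  [7.5→10.5]: (519.4+462.4)/2 × 3 = 1472.7
  Sum = 3860.575 µg/L·h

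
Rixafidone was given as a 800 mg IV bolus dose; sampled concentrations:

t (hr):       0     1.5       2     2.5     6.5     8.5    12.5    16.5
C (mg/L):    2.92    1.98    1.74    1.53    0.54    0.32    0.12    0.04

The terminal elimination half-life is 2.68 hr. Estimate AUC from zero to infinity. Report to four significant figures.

AUC = 11.78 mg/L·hr

Trapezoidal AUC_0→16.5:
  [0→1.5]: (2.92+1.98)/2 × 1.5 = 3.675
  [1.5→2]: (1.98+1.74)/2 × 0.5 = 0.93
  [2→2.5]: (1.74+1.53)/2 × 0.5 = 0.8175
  [2.5→6.5]: (1.53+0.54)/2 × 4 = 4.14
  [6.5→8.5]: (0.54+0.32)/2 × 2 = 0.86
  [8.5→12.5]: (0.32+0.12)/2 × 4 = 0.88
  [12.5→16.5]: (0.12+0.04)/2 × 4 = 0.32
  Sum = 11.6225 mg/L·hr
k_e = ln2 / t½ = 0.693147 / 2.68 = 0.2586 hr^-1
Extrapolated tail: C_last / k_e = 0.04 / 0.2586 = 0.155
AUC_0→∞ = 11.6225 + 0.155 = 11.7775 mg/L·hr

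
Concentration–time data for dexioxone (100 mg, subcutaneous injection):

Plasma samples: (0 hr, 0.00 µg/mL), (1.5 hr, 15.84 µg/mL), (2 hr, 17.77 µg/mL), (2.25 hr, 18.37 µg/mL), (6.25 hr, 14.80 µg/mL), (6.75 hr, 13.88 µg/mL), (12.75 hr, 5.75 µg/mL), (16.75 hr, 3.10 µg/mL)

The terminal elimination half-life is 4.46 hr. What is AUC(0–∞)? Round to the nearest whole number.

Trapezoidal AUC_0→16.75:
  [0→1.5]: (0.00+15.84)/2 × 1.5 = 11.88
  [1.5→2]: (15.84+17.77)/2 × 0.5 = 8.4025
  [2→2.25]: (17.77+18.37)/2 × 0.25 = 4.5175
  [2.25→6.25]: (18.37+14.80)/2 × 4 = 66.34
  [6.25→6.75]: (14.80+13.88)/2 × 0.5 = 7.17
  [6.75→12.75]: (13.88+5.75)/2 × 6 = 58.89
  [12.75→16.75]: (5.75+3.10)/2 × 4 = 17.7
  Sum = 174.9 µg/mL·hr
k_e = ln2 / t½ = 0.693147 / 4.46 = 0.1554 hr^-1
Extrapolated tail: C_last / k_e = 3.10 / 0.1554 = 19.949
AUC_0→∞ = 174.9 + 19.949 = 194.849 µg/mL·hr

AUC = 195 µg/mL·hr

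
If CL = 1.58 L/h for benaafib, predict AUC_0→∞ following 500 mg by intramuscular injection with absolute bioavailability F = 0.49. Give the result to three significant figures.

AUC_0→∞ = F × Dose / CL
        = 0.49 × 500 / 1.58 = 155.063 mg/L·h

AUC = 155 mg/L·h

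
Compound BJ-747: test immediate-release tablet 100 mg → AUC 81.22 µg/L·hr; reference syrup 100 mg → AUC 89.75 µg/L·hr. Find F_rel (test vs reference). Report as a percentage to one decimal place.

F_rel = (AUC_test/D_test) / (AUC_ref/D_ref)
      = (81.22/100) / (89.75/100)
      = 0.8122 / 0.8975 = 0.9050 = 90.50%

F_rel = 90.5%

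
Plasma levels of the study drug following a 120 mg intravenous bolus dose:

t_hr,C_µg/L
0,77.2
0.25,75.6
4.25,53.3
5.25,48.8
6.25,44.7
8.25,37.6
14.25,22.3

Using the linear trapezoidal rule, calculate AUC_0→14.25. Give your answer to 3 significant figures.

AUC = 637 µg/L·hr

Trapezoidal AUC_0→14.25:
  [0→0.25]: (77.2+75.6)/2 × 0.25 = 19.1
  [0.25→4.25]: (75.6+53.3)/2 × 4 = 257.8
  [4.25→5.25]: (53.3+48.8)/2 × 1 = 51.05
  [5.25→6.25]: (48.8+44.7)/2 × 1 = 46.75
  [6.25→8.25]: (44.7+37.6)/2 × 2 = 82.3
  [8.25→14.25]: (37.6+22.3)/2 × 6 = 179.7
  Sum = 636.7 µg/L·hr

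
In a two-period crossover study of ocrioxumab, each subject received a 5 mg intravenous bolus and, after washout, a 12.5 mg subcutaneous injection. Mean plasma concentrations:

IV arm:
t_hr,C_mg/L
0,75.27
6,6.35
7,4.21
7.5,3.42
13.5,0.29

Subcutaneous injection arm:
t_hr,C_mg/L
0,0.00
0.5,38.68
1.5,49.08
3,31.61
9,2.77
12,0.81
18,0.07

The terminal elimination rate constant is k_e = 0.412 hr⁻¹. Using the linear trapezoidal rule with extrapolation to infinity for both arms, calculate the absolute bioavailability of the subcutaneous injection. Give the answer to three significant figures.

Trapezoidal AUC_0→13.5 (IV):
  [0→6]: (75.27+6.35)/2 × 6 = 244.86
  [6→7]: (6.35+4.21)/2 × 1 = 5.28
  [7→7.5]: (4.21+3.42)/2 × 0.5 = 1.9075
  [7.5→13.5]: (3.42+0.29)/2 × 6 = 11.13
  Sum = 263.1775 mg/L·hr
IV tail: 0.29/0.412 = 0.704; AUC_iv,0→∞ = 263.1775 + 0.704 = 263.8815 mg/L·hr
Trapezoidal AUC_0→18 (subcutaneous injection):
  [0→0.5]: (0.00+38.68)/2 × 0.5 = 9.67
  [0.5→1.5]: (38.68+49.08)/2 × 1 = 43.88
  [1.5→3]: (49.08+31.61)/2 × 1.5 = 60.5175
  [3→9]: (31.61+2.77)/2 × 6 = 103.14
  [9→12]: (2.77+0.81)/2 × 3 = 5.37
  [12→18]: (0.81+0.07)/2 × 6 = 2.64
  Sum = 225.2175 mg/L·hr
subcutaneous injection tail: 0.07/0.412 = 0.170; AUC_ev,0→∞ = 225.2175 + 0.170 = 225.3875 mg/L·hr
F = (AUC_ev/D_ev)/(AUC_iv/D_iv) = (225.3875/12.5)/(263.8815/5) = 18.031/52.7763 = 0.3416

F = 0.342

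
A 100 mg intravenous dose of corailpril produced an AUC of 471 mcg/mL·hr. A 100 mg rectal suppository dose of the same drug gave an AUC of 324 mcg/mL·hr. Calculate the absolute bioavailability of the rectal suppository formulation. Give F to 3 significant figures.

F = (AUC_ev / D_ev) / (AUC_iv / D_iv)
  = (324/100) / (471/100)
  = 3.24 / 4.71 = 0.6879

F = 0.688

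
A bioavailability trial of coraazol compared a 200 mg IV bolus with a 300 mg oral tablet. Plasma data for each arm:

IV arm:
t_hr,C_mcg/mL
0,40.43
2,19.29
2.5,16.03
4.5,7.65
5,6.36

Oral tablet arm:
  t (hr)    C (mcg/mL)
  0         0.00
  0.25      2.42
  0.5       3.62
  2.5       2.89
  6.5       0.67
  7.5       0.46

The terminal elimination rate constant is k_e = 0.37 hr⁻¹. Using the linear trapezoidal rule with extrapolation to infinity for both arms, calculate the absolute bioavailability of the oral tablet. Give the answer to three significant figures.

Trapezoidal AUC_0→5 (IV):
  [0→2]: (40.43+19.29)/2 × 2 = 59.72
  [2→2.5]: (19.29+16.03)/2 × 0.5 = 8.83
  [2.5→4.5]: (16.03+7.65)/2 × 2 = 23.68
  [4.5→5]: (7.65+6.36)/2 × 0.5 = 3.5025
  Sum = 95.7325 mcg/mL·hr
IV tail: 6.36/0.37 = 17.189; AUC_iv,0→∞ = 95.7325 + 17.189 = 112.9215 mcg/mL·hr
Trapezoidal AUC_0→7.5 (oral tablet):
  [0→0.25]: (0.00+2.42)/2 × 0.25 = 0.3025
  [0.25→0.5]: (2.42+3.62)/2 × 0.25 = 0.755
  [0.5→2.5]: (3.62+2.89)/2 × 2 = 6.51
  [2.5→6.5]: (2.89+0.67)/2 × 4 = 7.12
  [6.5→7.5]: (0.67+0.46)/2 × 1 = 0.565
  Sum = 15.2525 mcg/mL·hr
oral tablet tail: 0.46/0.37 = 1.243; AUC_ev,0→∞ = 15.2525 + 1.243 = 16.4955 mcg/mL·hr
F = (AUC_ev/D_ev)/(AUC_iv/D_iv) = (16.4955/300)/(112.9215/200) = 0.054985/0.5646075 = 0.0974

F = 0.0974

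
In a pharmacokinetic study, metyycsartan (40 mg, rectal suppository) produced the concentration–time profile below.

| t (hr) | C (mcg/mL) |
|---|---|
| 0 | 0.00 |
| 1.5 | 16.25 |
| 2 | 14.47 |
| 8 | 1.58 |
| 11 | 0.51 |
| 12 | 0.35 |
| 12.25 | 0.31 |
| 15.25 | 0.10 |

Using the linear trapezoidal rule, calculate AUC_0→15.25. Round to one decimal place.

Trapezoidal AUC_0→15.25:
  [0→1.5]: (0.00+16.25)/2 × 1.5 = 12.1875
  [1.5→2]: (16.25+14.47)/2 × 0.5 = 7.68
  [2→8]: (14.47+1.58)/2 × 6 = 48.15
  [8→11]: (1.58+0.51)/2 × 3 = 3.135
  [11→12]: (0.51+0.35)/2 × 1 = 0.43
  [12→12.25]: (0.35+0.31)/2 × 0.25 = 0.0825
  [12.25→15.25]: (0.31+0.10)/2 × 3 = 0.615
  Sum = 72.28 mcg/mL·hr

AUC = 72.3 mcg/mL·hr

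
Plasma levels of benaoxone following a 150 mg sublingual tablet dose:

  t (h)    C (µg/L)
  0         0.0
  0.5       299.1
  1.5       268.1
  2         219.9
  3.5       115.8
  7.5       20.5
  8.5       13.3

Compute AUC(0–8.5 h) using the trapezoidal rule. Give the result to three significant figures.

Trapezoidal AUC_0→8.5:
  [0→0.5]: (0.0+299.1)/2 × 0.5 = 74.775
  [0.5→1.5]: (299.1+268.1)/2 × 1 = 283.6
  [1.5→2]: (268.1+219.9)/2 × 0.5 = 122.0
  [2→3.5]: (219.9+115.8)/2 × 1.5 = 251.775
  [3.5→7.5]: (115.8+20.5)/2 × 4 = 272.6
  [7.5→8.5]: (20.5+13.3)/2 × 1 = 16.9
  Sum = 1021.65 µg/L·h

AUC = 1020 µg/L·h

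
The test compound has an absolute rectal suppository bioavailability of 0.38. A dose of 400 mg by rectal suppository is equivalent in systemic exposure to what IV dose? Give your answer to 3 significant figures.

D_iv = 152 mg

Systemic exposure from an extravascular dose = F × D_ev, so the equivalent IV dose is F × D_ev.
D_iv = F × D_ev = 0.38 × 400 = 152 mg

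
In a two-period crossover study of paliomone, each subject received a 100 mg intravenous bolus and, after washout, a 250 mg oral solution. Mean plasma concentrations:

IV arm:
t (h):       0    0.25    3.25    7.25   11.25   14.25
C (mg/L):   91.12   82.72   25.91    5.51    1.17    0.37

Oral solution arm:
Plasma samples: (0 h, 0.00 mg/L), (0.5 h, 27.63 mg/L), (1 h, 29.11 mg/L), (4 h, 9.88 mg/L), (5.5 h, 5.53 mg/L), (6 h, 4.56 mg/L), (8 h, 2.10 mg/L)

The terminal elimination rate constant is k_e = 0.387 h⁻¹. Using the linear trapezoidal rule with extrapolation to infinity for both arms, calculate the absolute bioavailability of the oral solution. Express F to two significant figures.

F = 0.16

Trapezoidal AUC_0→14.25 (IV):
  [0→0.25]: (91.12+82.72)/2 × 0.25 = 21.73
  [0.25→3.25]: (82.72+25.91)/2 × 3 = 162.945
  [3.25→7.25]: (25.91+5.51)/2 × 4 = 62.84
  [7.25→11.25]: (5.51+1.17)/2 × 4 = 13.36
  [11.25→14.25]: (1.17+0.37)/2 × 3 = 2.31
  Sum = 263.185 mg/L·h
IV tail: 0.37/0.387 = 0.956; AUC_iv,0→∞ = 263.185 + 0.956 = 264.141 mg/L·h
Trapezoidal AUC_0→8 (oral solution):
  [0→0.5]: (0.00+27.63)/2 × 0.5 = 6.9075
  [0.5→1]: (27.63+29.11)/2 × 0.5 = 14.185
  [1→4]: (29.11+9.88)/2 × 3 = 58.485
  [4→5.5]: (9.88+5.53)/2 × 1.5 = 11.5575
  [5.5→6]: (5.53+4.56)/2 × 0.5 = 2.5225
  [6→8]: (4.56+2.10)/2 × 2 = 6.66
  Sum = 100.3175 mg/L·h
oral solution tail: 2.10/0.387 = 5.426; AUC_ev,0→∞ = 100.3175 + 5.426 = 105.7435 mg/L·h
F = (AUC_ev/D_ev)/(AUC_iv/D_iv) = (105.7435/250)/(264.141/100) = 0.422974/2.64141 = 0.1601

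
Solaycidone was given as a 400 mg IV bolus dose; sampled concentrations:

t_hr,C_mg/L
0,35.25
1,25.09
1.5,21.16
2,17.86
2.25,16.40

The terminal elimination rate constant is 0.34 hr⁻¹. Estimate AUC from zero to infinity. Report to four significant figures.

Trapezoidal AUC_0→2.25:
  [0→1]: (35.25+25.09)/2 × 1 = 30.17
  [1→1.5]: (25.09+21.16)/2 × 0.5 = 11.5625
  [1.5→2]: (21.16+17.86)/2 × 0.5 = 9.755
  [2→2.25]: (17.86+16.40)/2 × 0.25 = 4.2825
  Sum = 55.77 mg/L·hr
Extrapolated tail: C_last / k_e = 16.40 / 0.34 = 48.235
AUC_0→∞ = 55.77 + 48.235 = 104.005 mg/L·hr

AUC = 104.0 mg/L·hr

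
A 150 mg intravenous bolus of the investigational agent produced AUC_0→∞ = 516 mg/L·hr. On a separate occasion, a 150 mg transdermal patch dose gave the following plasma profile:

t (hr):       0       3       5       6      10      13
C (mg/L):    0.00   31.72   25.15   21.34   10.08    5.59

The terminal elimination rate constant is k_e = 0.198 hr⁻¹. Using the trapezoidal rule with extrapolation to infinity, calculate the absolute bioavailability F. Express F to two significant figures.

F = 0.47

Trapezoidal AUC_0→13 (transdermal patch):
  [0→3]: (0.00+31.72)/2 × 3 = 47.58
  [3→5]: (31.72+25.15)/2 × 2 = 56.87
  [5→6]: (25.15+21.34)/2 × 1 = 23.245
  [6→10]: (21.34+10.08)/2 × 4 = 62.84
  [10→13]: (10.08+5.59)/2 × 3 = 23.505
  Sum = 214.04 mg/L·hr
Tail: C_last/k_e = 5.59/0.198 = 28.232
AUC_0→∞ (transdermal patch) = 214.04 + 28.232 = 242.272 mg/L·hr
F = (AUC_ev/D_ev)/(AUC_iv/D_iv) = (242.272/150)/(516/150) = 1.61515/3.44 = 0.4695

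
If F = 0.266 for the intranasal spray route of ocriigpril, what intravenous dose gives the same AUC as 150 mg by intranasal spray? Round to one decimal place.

D_iv = 39.9 mg

Systemic exposure from an extravascular dose = F × D_ev, so the equivalent IV dose is F × D_ev.
D_iv = F × D_ev = 0.266 × 150 = 39.9 mg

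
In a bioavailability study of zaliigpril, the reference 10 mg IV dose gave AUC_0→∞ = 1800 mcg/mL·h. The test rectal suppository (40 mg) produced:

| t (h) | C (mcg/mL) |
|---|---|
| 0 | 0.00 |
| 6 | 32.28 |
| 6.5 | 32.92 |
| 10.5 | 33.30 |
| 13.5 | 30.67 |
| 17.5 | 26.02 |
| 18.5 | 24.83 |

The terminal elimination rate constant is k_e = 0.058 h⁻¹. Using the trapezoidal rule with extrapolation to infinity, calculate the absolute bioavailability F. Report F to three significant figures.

F = 0.126

Trapezoidal AUC_0→18.5 (rectal suppository):
  [0→6]: (0.00+32.28)/2 × 6 = 96.84
  [6→6.5]: (32.28+32.92)/2 × 0.5 = 16.3
  [6.5→10.5]: (32.92+33.30)/2 × 4 = 132.44
  [10.5→13.5]: (33.30+30.67)/2 × 3 = 95.955
  [13.5→17.5]: (30.67+26.02)/2 × 4 = 113.38
  [17.5→18.5]: (26.02+24.83)/2 × 1 = 25.425
  Sum = 480.34 mcg/mL·h
Tail: C_last/k_e = 24.83/0.058 = 428.103
AUC_0→∞ (rectal suppository) = 480.34 + 428.103 = 908.443 mcg/mL·h
F = (AUC_ev/D_ev)/(AUC_iv/D_iv) = (908.443/40)/(1800/10) = 22.711075/180 = 0.1262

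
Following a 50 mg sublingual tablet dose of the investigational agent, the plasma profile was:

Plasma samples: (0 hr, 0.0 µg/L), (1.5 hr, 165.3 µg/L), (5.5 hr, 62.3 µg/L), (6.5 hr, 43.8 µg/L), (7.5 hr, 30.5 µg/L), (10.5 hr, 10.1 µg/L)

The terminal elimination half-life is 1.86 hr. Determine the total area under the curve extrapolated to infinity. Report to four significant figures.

AUC = 757.4 µg/L·hr

Trapezoidal AUC_0→10.5:
  [0→1.5]: (0.0+165.3)/2 × 1.5 = 123.975
  [1.5→5.5]: (165.3+62.3)/2 × 4 = 455.2
  [5.5→6.5]: (62.3+43.8)/2 × 1 = 53.05
  [6.5→7.5]: (43.8+30.5)/2 × 1 = 37.15
  [7.5→10.5]: (30.5+10.1)/2 × 3 = 60.9
  Sum = 730.275 µg/L·hr
k_e = ln2 / t½ = 0.693147 / 1.86 = 0.3727 hr^-1
Extrapolated tail: C_last / k_e = 10.1 / 0.3727 = 27.100
AUC_0→∞ = 730.275 + 27.100 = 757.375 µg/L·hr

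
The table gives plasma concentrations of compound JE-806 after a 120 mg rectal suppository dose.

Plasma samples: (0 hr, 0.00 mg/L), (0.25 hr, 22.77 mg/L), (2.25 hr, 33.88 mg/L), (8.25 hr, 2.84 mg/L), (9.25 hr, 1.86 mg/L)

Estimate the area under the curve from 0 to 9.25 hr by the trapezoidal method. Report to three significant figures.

Trapezoidal AUC_0→9.25:
  [0→0.25]: (0.00+22.77)/2 × 0.25 = 2.84625
  [0.25→2.25]: (22.77+33.88)/2 × 2 = 56.65
  [2.25→8.25]: (33.88+2.84)/2 × 6 = 110.16
  [8.25→9.25]: (2.84+1.86)/2 × 1 = 2.35
  Sum = 172.00625 mg/L·hr

AUC = 172 mg/L·hr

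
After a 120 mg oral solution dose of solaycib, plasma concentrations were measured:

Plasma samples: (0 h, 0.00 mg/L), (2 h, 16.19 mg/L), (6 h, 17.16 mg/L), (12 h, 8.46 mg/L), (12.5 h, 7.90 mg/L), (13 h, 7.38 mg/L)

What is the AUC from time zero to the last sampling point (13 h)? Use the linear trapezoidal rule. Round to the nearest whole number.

AUC = 168 mg/L·h

Trapezoidal AUC_0→13:
  [0→2]: (0.00+16.19)/2 × 2 = 16.19
  [2→6]: (16.19+17.16)/2 × 4 = 66.7
  [6→12]: (17.16+8.46)/2 × 6 = 76.86
  [12→12.5]: (8.46+7.90)/2 × 0.5 = 4.09
  [12.5→13]: (7.90+7.38)/2 × 0.5 = 3.82
  Sum = 167.66 mg/L·h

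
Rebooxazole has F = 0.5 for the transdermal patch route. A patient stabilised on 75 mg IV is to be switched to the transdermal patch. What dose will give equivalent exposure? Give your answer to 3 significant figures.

For equal systemic exposure: F × D_ev = D_iv
D_ev = D_iv / F = 75 / 0.5 = 150 mg

D_transdermal = 150 mg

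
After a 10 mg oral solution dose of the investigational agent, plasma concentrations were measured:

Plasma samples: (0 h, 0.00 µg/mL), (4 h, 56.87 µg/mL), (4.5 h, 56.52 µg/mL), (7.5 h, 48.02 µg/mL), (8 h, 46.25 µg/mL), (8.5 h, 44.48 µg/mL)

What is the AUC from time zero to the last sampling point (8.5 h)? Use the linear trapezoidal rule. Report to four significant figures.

Trapezoidal AUC_0→8.5:
  [0→4]: (0.00+56.87)/2 × 4 = 113.74
  [4→4.5]: (56.87+56.52)/2 × 0.5 = 28.3475
  [4.5→7.5]: (56.52+48.02)/2 × 3 = 156.81
  [7.5→8]: (48.02+46.25)/2 × 0.5 = 23.5675
  [8→8.5]: (46.25+44.48)/2 × 0.5 = 22.6825
  Sum = 345.1475 µg/mL·h

AUC = 345.1 µg/mL·h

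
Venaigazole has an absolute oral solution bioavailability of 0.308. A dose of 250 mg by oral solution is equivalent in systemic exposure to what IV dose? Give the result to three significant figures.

D_iv = 77.0 mg

Systemic exposure from an extravascular dose = F × D_ev, so the equivalent IV dose is F × D_ev.
D_iv = F × D_ev = 0.308 × 250 = 77 mg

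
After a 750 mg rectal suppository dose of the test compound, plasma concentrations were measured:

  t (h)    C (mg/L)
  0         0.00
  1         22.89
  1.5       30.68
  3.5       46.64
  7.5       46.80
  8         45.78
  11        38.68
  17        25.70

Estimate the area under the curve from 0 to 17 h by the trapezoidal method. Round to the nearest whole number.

AUC = 632 mg/L·h

Trapezoidal AUC_0→17:
  [0→1]: (0.00+22.89)/2 × 1 = 11.445
  [1→1.5]: (22.89+30.68)/2 × 0.5 = 13.3925
  [1.5→3.5]: (30.68+46.64)/2 × 2 = 77.32
  [3.5→7.5]: (46.64+46.80)/2 × 4 = 186.88
  [7.5→8]: (46.80+45.78)/2 × 0.5 = 23.145
  [8→11]: (45.78+38.68)/2 × 3 = 126.69
  [11→17]: (38.68+25.70)/2 × 6 = 193.14
  Sum = 632.0125 mg/L·h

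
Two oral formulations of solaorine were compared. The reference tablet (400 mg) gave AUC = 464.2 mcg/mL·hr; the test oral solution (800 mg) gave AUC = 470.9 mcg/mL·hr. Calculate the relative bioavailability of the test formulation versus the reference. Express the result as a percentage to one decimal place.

F_rel = 50.7%

F_rel = (AUC_test/D_test) / (AUC_ref/D_ref)
      = (470.9/800) / (464.2/400)
      = 0.588625 / 1.1605 = 0.5072 = 50.72%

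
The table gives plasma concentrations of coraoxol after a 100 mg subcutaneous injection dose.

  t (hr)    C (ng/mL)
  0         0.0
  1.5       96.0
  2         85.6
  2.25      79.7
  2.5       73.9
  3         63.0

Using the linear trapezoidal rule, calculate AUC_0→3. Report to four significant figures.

AUC = 191.5 ng/mL·hr

Trapezoidal AUC_0→3:
  [0→1.5]: (0.0+96.0)/2 × 1.5 = 72.0
  [1.5→2]: (96.0+85.6)/2 × 0.5 = 45.4
  [2→2.25]: (85.6+79.7)/2 × 0.25 = 20.6625
  [2.25→2.5]: (79.7+73.9)/2 × 0.25 = 19.2
  [2.5→3]: (73.9+63.0)/2 × 0.5 = 34.225
  Sum = 191.4875 ng/mL·hr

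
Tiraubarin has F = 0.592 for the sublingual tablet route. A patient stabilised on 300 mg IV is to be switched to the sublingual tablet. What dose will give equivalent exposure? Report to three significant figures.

D_sublingual = 507 mg

For equal systemic exposure: F × D_ev = D_iv
D_ev = D_iv / F = 300 / 0.592 = 506.757 mg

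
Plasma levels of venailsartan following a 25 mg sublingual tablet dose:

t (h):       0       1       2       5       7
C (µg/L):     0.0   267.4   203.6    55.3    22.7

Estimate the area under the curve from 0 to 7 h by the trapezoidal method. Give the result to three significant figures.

AUC = 836 µg/L·h

Trapezoidal AUC_0→7:
  [0→1]: (0.0+267.4)/2 × 1 = 133.7
  [1→2]: (267.4+203.6)/2 × 1 = 235.5
  [2→5]: (203.6+55.3)/2 × 3 = 388.35
  [5→7]: (55.3+22.7)/2 × 2 = 78.0
  Sum = 835.55 µg/L·h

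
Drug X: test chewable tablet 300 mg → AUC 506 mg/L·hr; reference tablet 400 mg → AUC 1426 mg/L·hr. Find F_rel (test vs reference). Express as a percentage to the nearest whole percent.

F_rel = 47%

F_rel = (AUC_test/D_test) / (AUC_ref/D_ref)
      = (506/300) / (1426/400)
      = 1.68667 / 3.565 = 0.4731 = 47.31%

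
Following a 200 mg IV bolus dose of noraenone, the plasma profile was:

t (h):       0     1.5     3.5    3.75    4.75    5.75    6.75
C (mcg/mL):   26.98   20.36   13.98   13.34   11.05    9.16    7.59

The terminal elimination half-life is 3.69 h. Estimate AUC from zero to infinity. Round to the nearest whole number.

Trapezoidal AUC_0→6.75:
  [0→1.5]: (26.98+20.36)/2 × 1.5 = 35.505
  [1.5→3.5]: (20.36+13.98)/2 × 2 = 34.34
  [3.5→3.75]: (13.98+13.34)/2 × 0.25 = 3.415
  [3.75→4.75]: (13.34+11.05)/2 × 1 = 12.195
  [4.75→5.75]: (11.05+9.16)/2 × 1 = 10.105
  [5.75→6.75]: (9.16+7.59)/2 × 1 = 8.375
  Sum = 103.935 mcg/mL·h
k_e = ln2 / t½ = 0.693147 / 3.69 = 0.1878 h^-1
Extrapolated tail: C_last / k_e = 7.59 / 0.1878 = 40.415
AUC_0→∞ = 103.935 + 40.415 = 144.35 mcg/mL·h

AUC = 144 mcg/mL·h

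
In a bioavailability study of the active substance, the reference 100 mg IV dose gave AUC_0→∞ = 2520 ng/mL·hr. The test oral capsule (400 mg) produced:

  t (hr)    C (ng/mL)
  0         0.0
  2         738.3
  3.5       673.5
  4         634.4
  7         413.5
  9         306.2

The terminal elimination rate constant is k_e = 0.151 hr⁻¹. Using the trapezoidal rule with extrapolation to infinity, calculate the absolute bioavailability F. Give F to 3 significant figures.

F = 0.639

Trapezoidal AUC_0→9 (oral capsule):
  [0→2]: (0.0+738.3)/2 × 2 = 738.3
  [2→3.5]: (738.3+673.5)/2 × 1.5 = 1058.85
  [3.5→4]: (673.5+634.4)/2 × 0.5 = 326.975
  [4→7]: (634.4+413.5)/2 × 3 = 1571.85
  [7→9]: (413.5+306.2)/2 × 2 = 719.7
  Sum = 4415.675 ng/mL·hr
Tail: C_last/k_e = 306.2/0.151 = 2027.815
AUC_0→∞ (oral capsule) = 4415.675 + 2027.815 = 6443.49 ng/mL·hr
F = (AUC_ev/D_ev)/(AUC_iv/D_iv) = (6443.49/400)/(2520/100) = 16.108725/25.2 = 0.6392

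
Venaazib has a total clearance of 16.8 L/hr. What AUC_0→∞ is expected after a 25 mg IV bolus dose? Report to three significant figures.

AUC = 1.49 mg/L·hr

AUC_0→∞ = Dose_iv / CL
        = 25 / 16.8 = 1.4881 mg/L·hr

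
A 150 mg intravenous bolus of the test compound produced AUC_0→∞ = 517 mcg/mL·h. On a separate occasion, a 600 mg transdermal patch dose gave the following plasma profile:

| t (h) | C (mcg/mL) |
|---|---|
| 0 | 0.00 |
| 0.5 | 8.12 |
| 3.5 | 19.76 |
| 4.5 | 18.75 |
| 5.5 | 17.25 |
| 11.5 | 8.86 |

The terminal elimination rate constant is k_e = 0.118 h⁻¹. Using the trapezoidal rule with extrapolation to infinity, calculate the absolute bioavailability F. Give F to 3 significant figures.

Trapezoidal AUC_0→11.5 (transdermal patch):
  [0→0.5]: (0.00+8.12)/2 × 0.5 = 2.03
  [0.5→3.5]: (8.12+19.76)/2 × 3 = 41.82
  [3.5→4.5]: (19.76+18.75)/2 × 1 = 19.255
  [4.5→5.5]: (18.75+17.25)/2 × 1 = 18.0
  [5.5→11.5]: (17.25+8.86)/2 × 6 = 78.33
  Sum = 159.435 mcg/mL·h
Tail: C_last/k_e = 8.86/0.118 = 75.085
AUC_0→∞ (transdermal patch) = 159.435 + 75.085 = 234.52 mcg/mL·h
F = (AUC_ev/D_ev)/(AUC_iv/D_iv) = (234.52/600)/(517/150) = 0.390867/3.44667 = 0.1134

F = 0.113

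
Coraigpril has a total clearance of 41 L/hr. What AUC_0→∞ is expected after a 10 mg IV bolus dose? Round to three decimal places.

AUC_0→∞ = Dose_iv / CL
        = 10 / 41 = 0.243902 mg/L·hr

AUC = 0.244 mg/L·hr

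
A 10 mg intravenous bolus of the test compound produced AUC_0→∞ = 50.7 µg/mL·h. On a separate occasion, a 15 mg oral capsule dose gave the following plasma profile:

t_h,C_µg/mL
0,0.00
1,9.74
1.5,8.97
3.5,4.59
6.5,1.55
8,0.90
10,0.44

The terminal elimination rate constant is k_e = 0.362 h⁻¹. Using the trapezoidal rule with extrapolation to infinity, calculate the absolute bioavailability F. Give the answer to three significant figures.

Trapezoidal AUC_0→10 (oral capsule):
  [0→1]: (0.00+9.74)/2 × 1 = 4.87
  [1→1.5]: (9.74+8.97)/2 × 0.5 = 4.6775
  [1.5→3.5]: (8.97+4.59)/2 × 2 = 13.56
  [3.5→6.5]: (4.59+1.55)/2 × 3 = 9.21
  [6.5→8]: (1.55+0.90)/2 × 1.5 = 1.8375
  [8→10]: (0.90+0.44)/2 × 2 = 1.34
  Sum = 35.495 µg/mL·h
Tail: C_last/k_e = 0.44/0.362 = 1.215
AUC_0→∞ (oral capsule) = 35.495 + 1.215 = 36.71 µg/mL·h
F = (AUC_ev/D_ev)/(AUC_iv/D_iv) = (36.71/15)/(50.7/10) = 2.44733/5.07 = 0.4827

F = 0.483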